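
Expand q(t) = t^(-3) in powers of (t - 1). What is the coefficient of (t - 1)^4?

Compute the successive derivatives at the expansion point and divide by k!.

15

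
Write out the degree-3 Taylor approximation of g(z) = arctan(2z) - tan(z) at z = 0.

Combine the two series term by term.

-3*z^3 + z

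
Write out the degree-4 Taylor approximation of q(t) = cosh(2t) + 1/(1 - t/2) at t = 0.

Expand each term separately and add.
q(0) = 2
q′(0) = 1/2
q′′(0) = 9/2
q′′′(0) = 3/4
q^(4)(0) = 35/2

35*t^4/48 + t^3/8 + 9*t^2/4 + t/2 + 2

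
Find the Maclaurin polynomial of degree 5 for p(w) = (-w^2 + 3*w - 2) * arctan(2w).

Multiply each power in the prefactor through the base expansion.
p(0) = 0
p′(0) = -4
p′′(0) = 12
p′′′(0) = 20
p^(4)(0) = -192
p^(5)(0) = -1216
The Taylor polynomial is Σ p^(k)(0)/k! · w^k.

-152*w^5/15 - 8*w^4 + 10*w^3/3 + 6*w^2 - 4*w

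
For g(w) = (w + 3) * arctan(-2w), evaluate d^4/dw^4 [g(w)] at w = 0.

Multiply each power in the prefactor through the base expansion.
From the series, [w^4] g = 8/3; multiply by 4! = 24 to get 64.

64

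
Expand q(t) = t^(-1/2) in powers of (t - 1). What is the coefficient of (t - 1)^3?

Differentiate repeatedly and evaluate at the center.
[(t - 1)^0] = 1;  [(t - 1)^1] = -1/2;  [(t - 1)^2] = 3/8;  [(t - 1)^3] = -5/16.

-5/16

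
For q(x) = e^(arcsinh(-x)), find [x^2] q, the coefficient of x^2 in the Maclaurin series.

Compose series: expand the inner function first, then feed it into the outer expansion.
q(0) = 1
q′(0) = -1
q′′(0) = 1
Then c_k = q^(k)(0)/k! gives each Taylor coefficient.

1/2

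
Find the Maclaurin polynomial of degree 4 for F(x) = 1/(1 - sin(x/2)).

x^4/24 + 5*x^3/48 + x^2/4 + x/2 + 1

Compose series: expand the inner function first, then feed it into the outer expansion.
F(0) = 1
F′(0) = 1/2
F′′(0) = 1/2
F′′′(0) = 5/8
F^(4)(0) = 1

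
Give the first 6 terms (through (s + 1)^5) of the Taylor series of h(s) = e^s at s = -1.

h(-1) = e^(-1)
h′(-1) = e^(-1)
h′′(-1) = e^(-1)
h′′′(-1) = e^(-1)
h^(4)(-1) = e^(-1)
h^(5)(-1) = e^(-1)
Then c_k = h^(k)(-1)/k! gives each Taylor coefficient.

(s + 1)^5*e^(-1)/120 + (s + 1)^4*e^(-1)/24 + (s + 1)^3*e^(-1)/6 + (s + 1)^2*e^(-1)/2 + (s + 1)*e^(-1) + e^(-1)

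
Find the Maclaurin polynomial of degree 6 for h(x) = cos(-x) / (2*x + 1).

40439*x^6/720 - 337*x^5/12 + 337*x^4/24 - 7*x^3 + 7*x^2/2 - 2*x + 1

Expand 1/(denominator) as a geometric series and multiply by the numerator's series.
h(0) = 1
h′(0) = -2
h′′(0) = 7
h′′′(0) = -42
h^(4)(0) = 337
h^(5)(0) = -3370
h^(6)(0) = 40439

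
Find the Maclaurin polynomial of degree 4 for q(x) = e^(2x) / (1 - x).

7*x^4 + 19*x^3/3 + 5*x^2 + 3*x + 1

Expand each factor separately, then convolve coefficients.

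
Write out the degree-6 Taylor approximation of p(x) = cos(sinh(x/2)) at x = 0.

x^6/15360 - x^4/128 - x^2/8 + 1

Let u equal the inner series; expand the outer function in u and truncate.
p(0) = 1
p′(0) = 0
p′′(0) = -1/4
p′′′(0) = 0
p^(4)(0) = -3/16
p^(5)(0) = 0
p^(6)(0) = 3/64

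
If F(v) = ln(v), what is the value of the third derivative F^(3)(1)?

2

The coefficient of (v - 1)^3 in the expansion is 1/3, so F′′′(1) = 3! * (1/3) = 2.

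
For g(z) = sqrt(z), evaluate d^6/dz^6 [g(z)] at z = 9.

Apply the Taylor formula c_k = f^(k)(a)/k!.
The coefficient of (z - 9)^6 in the expansion is -7/60466176, so g^(6)(9) = 6! * (-7/60466176) = -35/419904.

-35/419904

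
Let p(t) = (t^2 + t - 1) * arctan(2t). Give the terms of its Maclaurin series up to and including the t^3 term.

14*t^3/3 + 2*t^2 - 2*t

Shift and add copies of the series according to the polynomial's terms.
[t^0] = 0;  [t^1] = -2;  [t^2] = 2;  [t^3] = 14/3.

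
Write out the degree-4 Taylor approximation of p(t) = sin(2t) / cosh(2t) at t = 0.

Invert the denominator's series and multiply.
p(0) = 0
p′(0) = 2
p′′(0) = 0
p′′′(0) = -32
p^(4)(0) = 0
Then c_k = p^(k)(0)/k! gives each Taylor coefficient.

-16*t^3/3 + 2*t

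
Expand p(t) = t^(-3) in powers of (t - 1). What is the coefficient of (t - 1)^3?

-10

p(1) = 1
p′(1) = -3
p′′(1) = 12
p′′′(1) = -60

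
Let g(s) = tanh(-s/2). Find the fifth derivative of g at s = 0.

-1/2

From the series, [s^5] g = -1/240; multiply by 5! = 120 to get -1/2.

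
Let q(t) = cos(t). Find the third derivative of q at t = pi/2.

1

From the series, [(t - pi/2)^3] q = 1/6; multiply by 3! = 6 to get 1.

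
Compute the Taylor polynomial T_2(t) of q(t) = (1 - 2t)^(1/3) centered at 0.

-4*t^2/9 - 2*t/3 + 1

Use the known series and substitute for the argument.
[t^0] = 1;  [t^1] = -2/3;  [t^2] = -4/9.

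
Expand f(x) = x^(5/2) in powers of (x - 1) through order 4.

-5*(x - 1)^4/128 + 5*(x - 1)^3/16 + 15*(x - 1)^2/8 + 5*(x - 1)/2 + 1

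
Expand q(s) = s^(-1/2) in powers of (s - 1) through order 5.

-63*(s - 1)^5/256 + 35*(s - 1)^4/128 - 5*(s - 1)^3/16 + 3*(s - 1)^2/8 - (s - 1)/2 + 1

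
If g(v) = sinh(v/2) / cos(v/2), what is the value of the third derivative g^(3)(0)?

1/2

Invert the denominator's series and multiply.
The coefficient of v^3 in the expansion is 1/12, so g′′′(0) = 3! * (1/12) = 1/2.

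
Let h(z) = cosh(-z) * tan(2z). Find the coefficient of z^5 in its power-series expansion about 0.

341/60

Multiply the two series term by term and collect like powers.
h(0) = 0
h′(0) = 2
h′′(0) = 0
h′′′(0) = 22
h^(4)(0) = 0
h^(5)(0) = 682
Then c_k = h^(k)(0)/k! gives each Taylor coefficient.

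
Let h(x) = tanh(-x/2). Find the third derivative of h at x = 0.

1/4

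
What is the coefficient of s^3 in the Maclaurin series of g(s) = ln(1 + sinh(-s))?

Compose series: expand the inner function first, then feed it into the outer expansion.
g(0) = 0
g′(0) = -1
g′′(0) = -1
g′′′(0) = -3
So c_3 = g′′′(0)/3! = -1/2.

-1/2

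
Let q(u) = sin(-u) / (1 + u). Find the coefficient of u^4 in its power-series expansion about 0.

Multiply the two series term by term and collect like powers.
q(0) = 0
q′(0) = -1
q′′(0) = 2
q′′′(0) = -5
q^(4)(0) = 20
The Taylor polynomial is Σ q^(k)(0)/k! · u^k.

5/6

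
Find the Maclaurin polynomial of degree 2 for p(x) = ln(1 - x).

Compute the successive derivatives at the expansion point and divide by k!.
p(0) = 0
p′(0) = -1
p′′(0) = -1
The Taylor polynomial is Σ p^(k)(0)/k! · x^k.

-x^2/2 - x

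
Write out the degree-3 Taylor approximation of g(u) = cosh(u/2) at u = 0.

[u^0] = 1;  [u^1] = 0;  [u^2] = 1/8;  [u^3] = 0.

u^2/8 + 1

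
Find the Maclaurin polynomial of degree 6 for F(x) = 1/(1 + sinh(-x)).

77*x^6/45 + 181*x^5/120 + 4*x^4/3 + 7*x^3/6 + x^2 + x + 1

Compose series: expand the inner function first, then feed it into the outer expansion.
F(0) = 1
F′(0) = 1
F′′(0) = 2
F′′′(0) = 7
F^(4)(0) = 32
F^(5)(0) = 181
F^(6)(0) = 1232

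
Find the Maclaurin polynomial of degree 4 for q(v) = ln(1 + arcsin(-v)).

Compose series: expand the inner function first, then feed it into the outer expansion.
q(0) = 0
q′(0) = -1
q′′(0) = -1
q′′′(0) = -3
q^(4)(0) = -10

-5*v^4/12 - v^3/2 - v^2/2 - v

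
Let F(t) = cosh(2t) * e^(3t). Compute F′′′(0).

63

Expand each factor separately, then convolve coefficients.
From the series, [t^3] F = 21/2; multiply by 3! = 6 to get 63.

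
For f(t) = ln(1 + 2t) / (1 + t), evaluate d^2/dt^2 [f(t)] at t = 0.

-8

Multiply the two series term by term and collect like powers.
The coefficient of t^2 in the expansion is -4, so f′′(0) = 2! * (-4) = -8.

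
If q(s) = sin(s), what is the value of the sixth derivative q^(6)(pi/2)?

Apply the Taylor formula c_k = f^(k)(a)/k!.
The coefficient of (s - pi/2)^6 in the expansion is -1/720, so q^(6)(pi/2) = 6! * (-1/720) = -1.

-1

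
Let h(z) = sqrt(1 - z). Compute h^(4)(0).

-15/16

The coefficient of z^4 in the expansion is -5/128, so h^(4)(0) = 4! * (-5/128) = -15/16.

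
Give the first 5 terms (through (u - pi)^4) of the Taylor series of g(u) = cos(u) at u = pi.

-(u - pi)^4/24 + (u - pi)^2/2 - 1

[(u - pi)^0] = -1;  [(u - pi)^1] = 0;  [(u - pi)^2] = 1/2;  [(u - pi)^3] = 0;  [(u - pi)^4] = -1/24.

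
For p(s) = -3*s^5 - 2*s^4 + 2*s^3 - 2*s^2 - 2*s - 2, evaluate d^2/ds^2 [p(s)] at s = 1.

-76

Compute the successive derivatives at the expansion point and divide by k!.
The coefficient of (s - 1)^2 in the expansion is -38, so p′′(1) = 2! * (-38) = -76.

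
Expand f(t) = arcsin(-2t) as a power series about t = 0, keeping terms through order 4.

f(0) = 0
f′(0) = -2
f′′(0) = 0
f′′′(0) = -8
f^(4)(0) = 0
Dividing each by k! gives the coefficients c_0, ..., c_4.

-4*t^3/3 - 2*t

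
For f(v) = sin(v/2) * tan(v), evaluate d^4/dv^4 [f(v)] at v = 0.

7/2

Write out both Maclaurin series and multiply, keeping only the needed powers.
The coefficient of v^4 in the expansion is 7/48, so f^(4)(0) = 4! * (7/48) = 7/2.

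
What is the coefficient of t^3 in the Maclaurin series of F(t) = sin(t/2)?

-1/48

c_3 = F′′′(0)/3! = -1/48.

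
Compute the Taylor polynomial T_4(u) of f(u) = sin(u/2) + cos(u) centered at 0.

Add the two expansions coefficient-wise.
f(0) = 1
f′(0) = 1/2
f′′(0) = -1
f′′′(0) = -1/8
f^(4)(0) = 1
Dividing each by k! gives the coefficients c_0, ..., c_4.

u^4/24 - u^3/48 - u^2/2 + u/2 + 1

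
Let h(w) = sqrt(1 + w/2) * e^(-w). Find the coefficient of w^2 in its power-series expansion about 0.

Take the Cauchy product of the two expansions.
h(0) = 1
h′(0) = -3/4
h′′(0) = 7/16
So c_2 = h′′(0)/2! = 7/32.

7/32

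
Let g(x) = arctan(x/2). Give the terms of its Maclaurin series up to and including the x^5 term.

Use the known series and substitute for the argument.
g(0) = 0
g′(0) = 1/2
g′′(0) = 0
g′′′(0) = -1/4
g^(4)(0) = 0
g^(5)(0) = 3/4
Dividing each by k! gives the coefficients c_0, ..., c_5.

x^5/160 - x^3/24 + x/2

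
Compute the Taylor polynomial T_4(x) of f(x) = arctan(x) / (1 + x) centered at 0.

Take the Cauchy product of the two expansions.
f(0) = 0
f′(0) = 1
f′′(0) = -2
f′′′(0) = 4
f^(4)(0) = -16

-2*x^4/3 + 2*x^3/3 - x^2 + x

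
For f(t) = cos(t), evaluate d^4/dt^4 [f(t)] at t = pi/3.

From the series, [(t - pi/3)^4] f = 1/48; multiply by 4! = 24 to get 1/2.

1/2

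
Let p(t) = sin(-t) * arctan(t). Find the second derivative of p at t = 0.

Expand each factor separately, then convolve coefficients.
The coefficient of t^2 in the expansion is -1, so p′′(0) = 2! * (-1) = -2.

-2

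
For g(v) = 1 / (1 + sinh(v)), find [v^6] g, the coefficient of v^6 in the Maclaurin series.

77/45

Write 1/(1+u) = 1 - u + u^2 - u^3 + ... and substitute the series for u.
g(0) = 1
g′(0) = -1
g′′(0) = 2
g′′′(0) = -7
g^(4)(0) = 32
g^(5)(0) = -181
g^(6)(0) = 1232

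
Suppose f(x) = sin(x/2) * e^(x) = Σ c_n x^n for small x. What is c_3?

Take the Cauchy product of the two expansions.
f(0) = 0
f′(0) = 1/2
f′′(0) = 1
f′′′(0) = 11/8

11/48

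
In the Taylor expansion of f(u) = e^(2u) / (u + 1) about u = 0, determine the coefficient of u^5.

Multiply the numerator's expansion by the denominator's geometric series.

-1/15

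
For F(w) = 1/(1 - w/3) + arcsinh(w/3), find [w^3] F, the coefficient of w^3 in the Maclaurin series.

5/162

Combine the two series term by term.
F(0) = 1
F′(0) = 2/3
F′′(0) = 2/9
F′′′(0) = 5/27
Then c_k = F^(k)(0)/k! gives each Taylor coefficient.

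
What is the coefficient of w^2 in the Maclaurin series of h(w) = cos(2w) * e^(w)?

Take the Cauchy product of the two expansions.
[w^0] = 1;  [w^1] = 1;  [w^2] = -3/2.
So c_2 = h′′(0)/2! = -3/2.

-3/2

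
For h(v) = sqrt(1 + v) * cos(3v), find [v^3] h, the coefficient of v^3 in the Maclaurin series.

Multiply the two series term by term and collect like powers.
[v^0] = 1;  [v^1] = 1/2;  [v^2] = -37/8;  [v^3] = -35/16.
So c_3 = h′′′(0)/3! = -35/16.

-35/16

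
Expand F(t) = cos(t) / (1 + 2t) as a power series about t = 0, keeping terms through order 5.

-337*t^5/12 + 337*t^4/24 - 7*t^3 + 7*t^2/2 - 2*t + 1

Expand each factor separately, then convolve coefficients.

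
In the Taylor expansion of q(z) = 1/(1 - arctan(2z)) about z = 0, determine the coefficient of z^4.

Substitute the inner expansion into the outer series and collect powers.
q(0) = 1
q′(0) = 2
q′′(0) = 8
q′′′(0) = 32
q^(4)(0) = 128
Dividing each by k! gives the coefficients c_0, ..., c_4.

16/3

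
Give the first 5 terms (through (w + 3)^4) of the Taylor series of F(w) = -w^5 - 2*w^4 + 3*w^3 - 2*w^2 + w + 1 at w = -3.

[(w + 3)^0] = -20;  [(w + 3)^1] = -95;  [(w + 3)^2] = 133;  [(w + 3)^3] = -63;  [(w + 3)^4] = 13.

13*(w + 3)^4 - 63*(w + 3)^3 + 133*(w + 3)^2 - 95*(w + 3) - 20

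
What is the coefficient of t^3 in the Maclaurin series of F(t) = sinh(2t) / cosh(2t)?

-8/3

Invert the denominator's series and multiply.
[t^0] = 0;  [t^1] = 2;  [t^2] = 0;  [t^3] = -8/3.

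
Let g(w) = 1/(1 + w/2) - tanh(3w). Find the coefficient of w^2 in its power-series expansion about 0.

1/4

Combine the two series term by term.
So c_2 = g′′(0)/2! = 1/4.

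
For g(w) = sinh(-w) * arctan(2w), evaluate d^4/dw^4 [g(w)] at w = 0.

Multiply the two series term by term and collect like powers.
The coefficient of w^4 in the expansion is 7/3, so g^(4)(0) = 4! * (7/3) = 56.

56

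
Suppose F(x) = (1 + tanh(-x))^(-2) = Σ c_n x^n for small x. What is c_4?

Let u equal the inner series; expand the outer function in u and truncate.
F(0) = 1
F′(0) = 2
F′′(0) = 6
F′′′(0) = 20
F^(4)(0) = 72

3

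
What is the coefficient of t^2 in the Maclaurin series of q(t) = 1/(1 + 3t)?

Compute the successive derivatives at the expansion point and divide by k!.
[t^0] = 1;  [t^1] = -3;  [t^2] = 9.

9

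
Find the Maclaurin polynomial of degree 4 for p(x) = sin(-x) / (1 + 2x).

23*x^4/3 - 23*x^3/6 + 2*x^2 - x

Expand each factor separately, then convolve coefficients.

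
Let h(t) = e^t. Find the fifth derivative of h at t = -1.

e^(-1)

Compute the successive derivatives at the expansion point and divide by k!.
The coefficient of (t + 1)^5 in the expansion is e^(-1)/120, so h^(5)(-1) = 5! * (e^(-1)/120) = e^(-1).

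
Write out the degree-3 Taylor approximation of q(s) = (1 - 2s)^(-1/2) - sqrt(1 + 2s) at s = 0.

Combine the two series term by term.
q(0) = 0
q′(0) = 0
q′′(0) = 4
q′′′(0) = 12

2*s^3 + 2*s^2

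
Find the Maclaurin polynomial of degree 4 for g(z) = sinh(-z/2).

-z^3/48 - z/2

[z^0] = 0;  [z^1] = -1/2;  [z^2] = 0;  [z^3] = -1/48;  [z^4] = 0.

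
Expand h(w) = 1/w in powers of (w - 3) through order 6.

Apply the Taylor formula c_k = f^(k)(a)/k!.
[(w - 3)^0] = 1/3;  [(w - 3)^1] = -1/9;  [(w - 3)^2] = 1/27;  [(w - 3)^3] = -1/81;  [(w - 3)^4] = 1/243;  [(w - 3)^5] = -1/729;  [(w - 3)^6] = 1/2187.

(w - 3)^6/2187 - (w - 3)^5/729 + (w - 3)^4/243 - (w - 3)^3/81 + (w - 3)^2/27 - (w - 3)/9 + 1/3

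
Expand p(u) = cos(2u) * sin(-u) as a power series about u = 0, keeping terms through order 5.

-121*u^5/120 + 13*u^3/6 - u

Expand each factor separately, then convolve coefficients.
p(0) = 0
p′(0) = -1
p′′(0) = 0
p′′′(0) = 13
p^(4)(0) = 0
p^(5)(0) = -121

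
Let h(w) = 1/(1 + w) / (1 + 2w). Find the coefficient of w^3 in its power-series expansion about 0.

-15

Write out both Maclaurin series and multiply, keeping only the needed powers.
h(0) = 1
h′(0) = -3
h′′(0) = 14
h′′′(0) = -90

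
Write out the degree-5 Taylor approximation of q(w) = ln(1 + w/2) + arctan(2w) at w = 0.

Combine the two series term by term.

205*w^5/32 - w^4/64 - 21*w^3/8 - w^2/8 + 5*w/2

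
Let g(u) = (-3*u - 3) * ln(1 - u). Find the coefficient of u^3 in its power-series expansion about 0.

Multiply each power in the prefactor through the base expansion.
g(0) = 0
g′(0) = 3
g′′(0) = 9
g′′′(0) = 15
So c_3 = g′′′(0)/3! = 5/2.

5/2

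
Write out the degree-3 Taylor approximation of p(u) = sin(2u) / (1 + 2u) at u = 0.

Take the Cauchy product of the two expansions.
[u^0] = 0;  [u^1] = 2;  [u^2] = -4;  [u^3] = 20/3.

20*u^3/3 - 4*u^2 + 2*u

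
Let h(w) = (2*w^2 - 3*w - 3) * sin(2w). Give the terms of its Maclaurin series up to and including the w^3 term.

8*w^3 - 6*w^2 - 6*w

Multiply each power in the prefactor through the base expansion.
h(0) = 0
h′(0) = -6
h′′(0) = -12
h′′′(0) = 48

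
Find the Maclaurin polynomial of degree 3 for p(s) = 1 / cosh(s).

Divide the numerator series by the denominator series (power-series long division).
p(0) = 1
p′(0) = 0
p′′(0) = -1
p′′′(0) = 0
The Taylor polynomial is Σ p^(k)(0)/k! · s^k.

1 - s^2/2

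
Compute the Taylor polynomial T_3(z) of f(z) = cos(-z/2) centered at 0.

Compute the successive derivatives at the expansion point and divide by k!.

1 - z^2/8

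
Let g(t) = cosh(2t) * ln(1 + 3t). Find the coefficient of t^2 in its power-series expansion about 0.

Expand each factor separately, then convolve coefficients.
g(0) = 0
g′(0) = 3
g′′(0) = -9
Then c_k = g^(k)(0)/k! gives each Taylor coefficient.

-9/2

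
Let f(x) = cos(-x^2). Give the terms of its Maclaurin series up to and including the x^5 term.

[x^0] = 1;  [x^1] = 0;  [x^2] = 0;  [x^3] = 0;  [x^4] = -1/2;  [x^5] = 0.

1 - x^4/2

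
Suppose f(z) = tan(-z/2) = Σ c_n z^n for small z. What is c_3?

f(0) = 0
f′(0) = -1/2
f′′(0) = 0
f′′′(0) = -1/4
Then c_k = f^(k)(0)/k! gives each Taylor coefficient.

-1/24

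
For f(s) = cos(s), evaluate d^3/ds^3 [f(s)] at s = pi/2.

1

Use the known series and substitute for the argument.
From the series, [(s - pi/2)^3] f = 1/6; multiply by 3! = 6 to get 1.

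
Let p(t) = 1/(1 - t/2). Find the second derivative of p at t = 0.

The coefficient of t^2 in the expansion is 1/4, so p′′(0) = 2! * (1/4) = 1/2.

1/2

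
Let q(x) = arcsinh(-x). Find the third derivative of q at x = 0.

1

Apply the Taylor formula c_k = f^(k)(a)/k!.
The coefficient of x^3 in the expansion is 1/6, so q′′′(0) = 3! * (1/6) = 1.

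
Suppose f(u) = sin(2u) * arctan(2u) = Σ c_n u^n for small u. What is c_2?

Expand each factor separately, then convolve coefficients.
f(0) = 0
f′(0) = 0
f′′(0) = 8
So c_2 = f′′(0)/2! = 4.

4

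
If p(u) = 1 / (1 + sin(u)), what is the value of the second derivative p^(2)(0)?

2

Use the geometric series for the reciprocal, then substitute.
From the series, [u^2] p = 1; multiply by 2! = 2 to get 2.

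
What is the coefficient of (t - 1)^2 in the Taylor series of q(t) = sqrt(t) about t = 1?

Apply the Taylor formula c_k = f^(k)(a)/k!.
q(1) = 1
q′(1) = 1/2
q′′(1) = -1/4

-1/8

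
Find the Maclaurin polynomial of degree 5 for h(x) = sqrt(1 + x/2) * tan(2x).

64181*x^5/15360 + 131*x^4/192 + 125*x^3/48 + x^2/2 + 2*x

Take the Cauchy product of the two expansions.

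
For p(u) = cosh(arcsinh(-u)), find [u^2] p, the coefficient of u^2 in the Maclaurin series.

1/2

Substitute the inner expansion into the outer series and collect powers.
p(0) = 1
p′(0) = 0
p′′(0) = 1
Dividing each by k! gives the coefficients c_0, ..., c_2.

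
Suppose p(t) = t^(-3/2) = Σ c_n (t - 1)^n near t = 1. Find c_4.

315/128

p(1) = 1
p′(1) = -3/2
p′′(1) = 15/4
p′′′(1) = -105/8
p^(4)(1) = 945/16
So c_4 = p^(4)(1)/4! = 315/128.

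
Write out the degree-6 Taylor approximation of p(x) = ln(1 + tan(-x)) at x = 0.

-31*x^6/45 - 2*x^5/3 - 7*x^4/12 - 2*x^3/3 - x^2/2 - x

Compose series: expand the inner function first, then feed it into the outer expansion.
p(0) = 0
p′(0) = -1
p′′(0) = -1
p′′′(0) = -4
p^(4)(0) = -14
p^(5)(0) = -80
p^(6)(0) = -496
The Taylor polynomial is Σ p^(k)(0)/k! · x^k.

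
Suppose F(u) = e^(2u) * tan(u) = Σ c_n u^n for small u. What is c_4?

2

Multiply the two series term by term and collect like powers.
F(0) = 0
F′(0) = 1
F′′(0) = 4
F′′′(0) = 14
F^(4)(0) = 48
So c_4 = F^(4)(0)/4! = 2.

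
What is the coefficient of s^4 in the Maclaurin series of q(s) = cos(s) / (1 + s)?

Take the Cauchy product of the two expansions.
q(0) = 1
q′(0) = -1
q′′(0) = 1
q′′′(0) = -3
q^(4)(0) = 13
So c_4 = q^(4)(0)/4! = 13/24.

13/24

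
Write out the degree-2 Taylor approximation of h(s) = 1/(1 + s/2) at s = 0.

s^2/4 - s/2 + 1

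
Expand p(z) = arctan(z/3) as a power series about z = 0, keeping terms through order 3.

-z^3/81 + z/3

[z^0] = 0;  [z^1] = 1/3;  [z^2] = 0;  [z^3] = -1/81.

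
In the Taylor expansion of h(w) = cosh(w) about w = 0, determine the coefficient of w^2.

[w^0] = 1;  [w^1] = 0;  [w^2] = 1/2.

1/2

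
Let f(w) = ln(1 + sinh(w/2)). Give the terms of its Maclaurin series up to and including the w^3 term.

Substitute the inner expansion into the outer series and collect powers.

w^3/16 - w^2/8 + w/2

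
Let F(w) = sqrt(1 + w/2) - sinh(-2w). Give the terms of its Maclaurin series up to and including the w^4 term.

-5*w^4/2048 + 515*w^3/384 - w^2/32 + 9*w/4 + 1

Expand each term separately and add.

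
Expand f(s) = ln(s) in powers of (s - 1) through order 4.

Use the known series and substitute for the argument.
[(s - 1)^0] = 0;  [(s - 1)^1] = 1;  [(s - 1)^2] = -1/2;  [(s - 1)^3] = 1/3;  [(s - 1)^4] = -1/4.

-(s - 1)^4/4 + (s - 1)^3/3 - (s - 1)^2/2 + (s - 1)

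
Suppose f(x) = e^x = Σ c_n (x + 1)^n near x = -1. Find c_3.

[(x + 1)^0] = e^(-1);  [(x + 1)^1] = e^(-1);  [(x + 1)^2] = e^(-1)/2;  [(x + 1)^3] = e^(-1)/6.

e^(-1)/6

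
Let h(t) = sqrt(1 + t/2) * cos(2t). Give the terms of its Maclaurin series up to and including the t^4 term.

4465*t^4/6144 - 63*t^3/128 - 65*t^2/32 + t/4 + 1

Multiply the two series term by term and collect like powers.
h(0) = 1
h′(0) = 1/4
h′′(0) = -65/16
h′′′(0) = -189/64
h^(4)(0) = 4465/256
Then c_k = h^(k)(0)/k! gives each Taylor coefficient.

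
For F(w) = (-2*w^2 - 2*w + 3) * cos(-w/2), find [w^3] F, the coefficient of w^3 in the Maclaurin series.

1/4

Shift and add copies of the series according to the polynomial's terms.
F(0) = 3
F′(0) = -2
F′′(0) = -19/4
F′′′(0) = 3/2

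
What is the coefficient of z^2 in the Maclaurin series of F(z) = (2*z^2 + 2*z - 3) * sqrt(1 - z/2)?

51/32

Distribute the polynomial across the series and collect like powers.
F(0) = -3
F′(0) = 11/4
F′′(0) = 51/16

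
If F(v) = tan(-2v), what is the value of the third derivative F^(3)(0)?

From the series, [v^3] F = -8/3; multiply by 3! = 6 to get -16.

-16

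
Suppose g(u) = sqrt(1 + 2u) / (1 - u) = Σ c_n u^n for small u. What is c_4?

11/8

Take the Cauchy product of the two expansions.
So c_4 = g^(4)(0)/4! = 11/8.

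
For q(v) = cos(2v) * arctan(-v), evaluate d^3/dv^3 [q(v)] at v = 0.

14

Take the Cauchy product of the two expansions.
From the series, [v^3] q = 7/3; multiply by 3! = 6 to get 14.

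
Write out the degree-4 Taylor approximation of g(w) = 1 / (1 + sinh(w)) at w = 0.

4*w^4/3 - 7*w^3/6 + w^2 - w + 1

Write 1/(1+u) = 1 - u + u^2 - u^3 + ... and substitute the series for u.
g(0) = 1
g′(0) = -1
g′′(0) = 2
g′′′(0) = -7
g^(4)(0) = 32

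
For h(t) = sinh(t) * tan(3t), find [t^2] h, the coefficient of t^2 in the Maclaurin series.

3

Take the Cauchy product of the two expansions.
h(0) = 0
h′(0) = 0
h′′(0) = 6
So c_2 = h′′(0)/2! = 3.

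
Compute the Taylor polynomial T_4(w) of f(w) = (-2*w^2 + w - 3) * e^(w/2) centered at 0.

Shift and add copies of the series according to the polynomial's terms.

-91*w^4/384 - 15*w^3/16 - 15*w^2/8 - w/2 - 3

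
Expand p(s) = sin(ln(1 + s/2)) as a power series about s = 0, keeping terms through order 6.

Let u equal the inner series; expand the outer function in u and truncate.
[s^0] = 0;  [s^1] = 1/2;  [s^2] = -1/8;  [s^3] = 1/48;  [s^4] = 0;  [s^5] = -1/384;  [s^6] = 1/512.

s^6/512 - s^5/384 + s^3/48 - s^2/8 + s/2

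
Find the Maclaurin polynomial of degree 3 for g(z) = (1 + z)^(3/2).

-z^3/16 + 3*z^2/8 + 3*z/2 + 1

Differentiate repeatedly and evaluate at the center.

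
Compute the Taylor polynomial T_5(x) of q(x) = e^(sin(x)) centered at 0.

Compose series: expand the inner function first, then feed it into the outer expansion.

-x^5/15 - x^4/8 + x^2/2 + x + 1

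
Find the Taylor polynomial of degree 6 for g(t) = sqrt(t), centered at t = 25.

-21*(t - 25)^6/50000000000 + 7*(t - 25)^5/500000000 - (t - 25)^4/2000000 + (t - 25)^3/50000 - (t - 25)^2/1000 + (t - 25)/10 + 5

[(t - 25)^0] = 5;  [(t - 25)^1] = 1/10;  [(t - 25)^2] = -1/1000;  [(t - 25)^3] = 1/50000;  [(t - 25)^4] = -1/2000000;  [(t - 25)^5] = 7/500000000;  [(t - 25)^6] = -21/50000000000.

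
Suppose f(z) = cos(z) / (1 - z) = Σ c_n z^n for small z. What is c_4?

Multiply the numerator's expansion by the denominator's geometric series.

13/24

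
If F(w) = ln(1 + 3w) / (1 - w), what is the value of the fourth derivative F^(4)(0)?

-306

Take the Cauchy product of the two expansions.
From the series, [w^4] F = -51/4; multiply by 4! = 24 to get -306.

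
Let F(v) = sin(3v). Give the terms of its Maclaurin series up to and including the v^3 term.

-9*v^3/2 + 3*v

F(0) = 0
F′(0) = 3
F′′(0) = 0
F′′′(0) = -27
Then c_k = F^(k)(0)/k! gives each Taylor coefficient.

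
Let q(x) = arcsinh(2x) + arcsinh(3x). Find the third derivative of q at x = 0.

Combine the two series term by term.
The coefficient of x^3 in the expansion is -35/6, so q′′′(0) = 3! * (-35/6) = -35.

-35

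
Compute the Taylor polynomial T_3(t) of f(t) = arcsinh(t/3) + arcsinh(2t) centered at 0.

Combine the two series term by term.
[t^0] = 0;  [t^1] = 7/3;  [t^2] = 0;  [t^3] = -217/162.

-217*t^3/162 + 7*t/3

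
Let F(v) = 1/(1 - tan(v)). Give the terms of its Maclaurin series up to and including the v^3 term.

4*v^3/3 + v^2 + v + 1

Plug the Maclaurin series of the inner function into that of the outer and collect terms.
F(0) = 1
F′(0) = 1
F′′(0) = 2
F′′′(0) = 8
Dividing each by k! gives the coefficients c_0, ..., c_3.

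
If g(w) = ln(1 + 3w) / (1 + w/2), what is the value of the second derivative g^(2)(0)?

-12

Take the Cauchy product of the two expansions.
The coefficient of w^2 in the expansion is -6, so g′′(0) = 2! * (-6) = -12.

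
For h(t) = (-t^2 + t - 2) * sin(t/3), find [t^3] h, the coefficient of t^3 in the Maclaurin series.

-26/81

Shift and add copies of the series according to the polynomial's terms.
[t^0] = 0;  [t^1] = -2/3;  [t^2] = 1/3;  [t^3] = -26/81.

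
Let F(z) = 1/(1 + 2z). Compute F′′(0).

From the series, [z^2] F = 4; multiply by 2! = 2 to get 8.

8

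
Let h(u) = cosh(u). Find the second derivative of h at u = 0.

1

Apply the Taylor formula c_k = f^(k)(a)/k!.
The coefficient of u^2 in the expansion is 1/2, so h′′(0) = 2! * (1/2) = 1.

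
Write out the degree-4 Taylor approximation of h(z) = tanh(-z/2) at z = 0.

z^3/24 - z/2

h(0) = 0
h′(0) = -1/2
h′′(0) = 0
h′′′(0) = 1/4
h^(4)(0) = 0
The Taylor polynomial is Σ h^(k)(0)/k! · z^k.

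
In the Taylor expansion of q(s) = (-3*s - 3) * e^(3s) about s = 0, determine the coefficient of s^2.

-45/2

Distribute the polynomial across the series and collect like powers.
q(0) = -3
q′(0) = -12
q′′(0) = -45
Dividing each by k! gives the coefficients c_0, ..., c_2.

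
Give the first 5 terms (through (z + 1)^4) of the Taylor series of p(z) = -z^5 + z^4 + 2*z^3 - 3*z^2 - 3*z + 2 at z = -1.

6*(z + 1)^4 - 12*(z + 1)^3 + 7*(z + 1)^2 + 2

Use the known series and substitute for the argument.
p(-1) = 2
p′(-1) = 0
p′′(-1) = 14
p′′′(-1) = -72
p^(4)(-1) = 144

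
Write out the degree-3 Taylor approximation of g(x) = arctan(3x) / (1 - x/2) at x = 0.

-33*x^3/4 + 3*x^2/2 + 3*x

Take the Cauchy product of the two expansions.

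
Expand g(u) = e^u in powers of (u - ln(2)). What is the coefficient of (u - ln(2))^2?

[(u - ln(2))^0] = 2;  [(u - ln(2))^1] = 2;  [(u - ln(2))^2] = 1.

1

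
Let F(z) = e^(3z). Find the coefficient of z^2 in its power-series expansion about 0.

F(0) = 1
F′(0) = 3
F′′(0) = 9
Dividing each by k! gives the coefficients c_0, ..., c_2.

9/2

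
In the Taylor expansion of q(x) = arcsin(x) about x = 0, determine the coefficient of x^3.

1/6

q(0) = 0
q′(0) = 1
q′′(0) = 0
q′′′(0) = 1
So c_3 = q′′′(0)/3! = 1/6.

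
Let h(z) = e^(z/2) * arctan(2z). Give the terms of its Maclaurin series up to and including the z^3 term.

-29*z^3/12 + z^2 + 2*z

Expand each factor separately, then convolve coefficients.
h(0) = 0
h′(0) = 2
h′′(0) = 2
h′′′(0) = -29/2
Then c_k = h^(k)(0)/k! gives each Taylor coefficient.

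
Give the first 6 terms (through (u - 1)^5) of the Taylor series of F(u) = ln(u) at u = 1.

Differentiate repeatedly and evaluate at the center.
F(1) = 0
F′(1) = 1
F′′(1) = -1
F′′′(1) = 2
F^(4)(1) = -6
F^(5)(1) = 24
Then c_k = F^(k)(1)/k! gives each Taylor coefficient.

(u - 1)^5/5 - (u - 1)^4/4 + (u - 1)^3/3 - (u - 1)^2/2 + (u - 1)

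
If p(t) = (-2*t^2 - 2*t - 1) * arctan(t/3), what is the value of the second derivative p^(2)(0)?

-4/3

Distribute the polynomial across the series and collect like powers.
The coefficient of t^2 in the expansion is -2/3, so p′′(0) = 2! * (-2/3) = -4/3.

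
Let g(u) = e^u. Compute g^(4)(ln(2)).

2

From the series, [(u - ln(2))^4] g = 1/12; multiply by 4! = 24 to get 2.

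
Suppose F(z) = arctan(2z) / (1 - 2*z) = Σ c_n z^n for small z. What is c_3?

Use 1/(1 - r) = Σ r^k on the denominator, then take the Cauchy product.
[z^0] = 0;  [z^1] = 2;  [z^2] = 4;  [z^3] = 16/3.

16/3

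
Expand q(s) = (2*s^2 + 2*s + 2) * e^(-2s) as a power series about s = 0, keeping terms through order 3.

Distribute the polynomial across the series and collect like powers.
q(0) = 2
q′(0) = -2
q′′(0) = 4
q′′′(0) = -16
Dividing each by k! gives the coefficients c_0, ..., c_3.

-8*s^3/3 + 2*s^2 - 2*s + 2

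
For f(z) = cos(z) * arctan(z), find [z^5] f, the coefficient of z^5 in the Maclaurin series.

49/120

Multiply the two series term by term and collect like powers.
f(0) = 0
f′(0) = 1
f′′(0) = 0
f′′′(0) = -5
f^(4)(0) = 0
f^(5)(0) = 49
So c_5 = f^(5)(0)/5! = 49/120.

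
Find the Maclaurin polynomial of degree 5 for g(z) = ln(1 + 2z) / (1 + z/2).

Take the Cauchy product of the two expansions.
[z^0] = 0;  [z^1] = 2;  [z^2] = -3;  [z^3] = 25/6;  [z^4] = -73/12;  [z^5] = 1133/120.

1133*z^5/120 - 73*z^4/12 + 25*z^3/6 - 3*z^2 + 2*z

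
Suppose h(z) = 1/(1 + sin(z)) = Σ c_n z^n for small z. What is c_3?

-5/6

Plug the Maclaurin series of the inner function into that of the outer and collect terms.
[z^0] = 1;  [z^1] = -1;  [z^2] = 1;  [z^3] = -5/6.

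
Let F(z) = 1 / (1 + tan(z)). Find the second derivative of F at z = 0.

Write 1/(1+u) = 1 - u + u^2 - u^3 + ... and substitute the series for u.
From the series, [z^2] F = 1; multiply by 2! = 2 to get 2.

2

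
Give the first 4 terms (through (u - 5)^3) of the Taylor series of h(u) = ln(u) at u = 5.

h(5) = ln(5)
h′(5) = 1/5
h′′(5) = -1/25
h′′′(5) = 2/125
Dividing each by k! gives the coefficients c_0, ..., c_3.

(u - 5)^3/375 - (u - 5)^2/50 + (u - 5)/5 + ln(5)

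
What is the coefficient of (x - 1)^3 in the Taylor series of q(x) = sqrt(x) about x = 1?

Apply the Taylor formula c_k = f^(k)(a)/k!.
[(x - 1)^0] = 1;  [(x - 1)^1] = 1/2;  [(x - 1)^2] = -1/8;  [(x - 1)^3] = 1/16.
So c_3 = q′′′(1)/3! = 1/16.

1/16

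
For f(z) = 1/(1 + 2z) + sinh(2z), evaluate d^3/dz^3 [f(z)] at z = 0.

Combine the two series term by term.
From the series, [z^3] f = -20/3; multiply by 3! = 6 to get -40.

-40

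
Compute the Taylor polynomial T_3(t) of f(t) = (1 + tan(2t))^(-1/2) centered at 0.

-23*t^3/6 + 3*t^2/2 - t + 1

Compose series: expand the inner function first, then feed it into the outer expansion.
[t^0] = 1;  [t^1] = -1;  [t^2] = 3/2;  [t^3] = -23/6.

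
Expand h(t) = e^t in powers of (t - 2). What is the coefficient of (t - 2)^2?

Differentiate repeatedly and evaluate at the center.
h(2) = e^(2)
h′(2) = e^(2)
h′′(2) = e^(2)
So c_2 = h′′(2)/2! = e^(2)/2.

e^(2)/2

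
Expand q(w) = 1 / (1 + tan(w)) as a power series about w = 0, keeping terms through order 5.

Expand as Σ (-1)^k u^k with u equal to the inner function's series.

-32*w^5/15 + 5*w^4/3 - 4*w^3/3 + w^2 - w + 1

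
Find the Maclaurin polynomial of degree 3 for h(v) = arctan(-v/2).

v^3/24 - v/2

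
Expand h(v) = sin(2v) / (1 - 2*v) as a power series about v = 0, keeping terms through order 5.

Expand 1/(denominator) as a geometric series and multiply by the numerator's series.
h(0) = 0
h′(0) = 2
h′′(0) = 8
h′′′(0) = 40
h^(4)(0) = 320
h^(5)(0) = 3232

404*v^5/15 + 40*v^4/3 + 20*v^3/3 + 4*v^2 + 2*v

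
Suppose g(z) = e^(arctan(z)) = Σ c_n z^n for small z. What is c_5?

1/24

Compose series: expand the inner function first, then feed it into the outer expansion.
g(0) = 1
g′(0) = 1
g′′(0) = 1
g′′′(0) = -1
g^(4)(0) = -7
g^(5)(0) = 5
So c_5 = g^(5)(0)/5! = 1/24.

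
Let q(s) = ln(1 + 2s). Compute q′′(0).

The coefficient of s^2 in the expansion is -2, so q′′(0) = 2! * (-2) = -4.

-4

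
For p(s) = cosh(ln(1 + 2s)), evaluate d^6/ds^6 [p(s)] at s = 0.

23040

Substitute the inner expansion into the outer series and collect powers.
The coefficient of s^6 in the expansion is 32, so p^(6)(0) = 6! * (32) = 23040.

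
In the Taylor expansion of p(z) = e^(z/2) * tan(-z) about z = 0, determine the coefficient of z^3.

-11/24

Take the Cauchy product of the two expansions.
[z^0] = 0;  [z^1] = -1;  [z^2] = -1/2;  [z^3] = -11/24.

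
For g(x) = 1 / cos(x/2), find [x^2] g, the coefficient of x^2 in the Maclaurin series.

1/8

Divide the numerator series by the denominator series (power-series long division).
g(0) = 1
g′(0) = 0
g′′(0) = 1/4
So c_2 = g′′(0)/2! = 1/8.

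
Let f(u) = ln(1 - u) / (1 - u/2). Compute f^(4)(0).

-16

Multiply the two series term by term and collect like powers.
The coefficient of u^4 in the expansion is -2/3, so f^(4)(0) = 4! * (-2/3) = -16.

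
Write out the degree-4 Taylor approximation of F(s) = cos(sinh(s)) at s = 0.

-s^4/8 - s^2/2 + 1

Let u equal the inner series; expand the outer function in u and truncate.
[s^0] = 1;  [s^1] = 0;  [s^2] = -1/2;  [s^3] = 0;  [s^4] = -1/8.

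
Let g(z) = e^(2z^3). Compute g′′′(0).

Use the known series and substitute for the argument.
The coefficient of z^3 in the expansion is 2, so g′′′(0) = 3! * (2) = 12.

12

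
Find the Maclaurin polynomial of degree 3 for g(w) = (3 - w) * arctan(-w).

w^3 + w^2 - 3*w

Shift and add copies of the series according to the polynomial's terms.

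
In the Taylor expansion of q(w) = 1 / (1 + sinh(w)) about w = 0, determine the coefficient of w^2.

1

Write 1/(1+u) = 1 - u + u^2 - u^3 + ... and substitute the series for u.
q(0) = 1
q′(0) = -1
q′′(0) = 2
The Taylor polynomial is Σ q^(k)(0)/k! · w^k.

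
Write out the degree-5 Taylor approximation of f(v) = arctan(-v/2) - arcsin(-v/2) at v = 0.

-v^5/256 + v^3/16

Expand each term separately and add.
[v^0] = 0;  [v^1] = 0;  [v^2] = 0;  [v^3] = 1/16;  [v^4] = 0;  [v^5] = -1/256.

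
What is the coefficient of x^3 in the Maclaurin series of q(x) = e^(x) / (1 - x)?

Multiply the numerator's expansion by the denominator's geometric series.
[x^0] = 1;  [x^1] = 2;  [x^2] = 5/2;  [x^3] = 8/3.

8/3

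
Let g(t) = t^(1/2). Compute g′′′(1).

Differentiate repeatedly and evaluate at the center.
From the series, [(t - 1)^3] g = 1/16; multiply by 3! = 6 to get 3/8.

3/8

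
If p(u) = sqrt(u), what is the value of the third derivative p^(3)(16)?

3/8192

The coefficient of (u - 16)^3 in the expansion is 1/16384, so p′′′(16) = 3! * (1/16384) = 3/8192.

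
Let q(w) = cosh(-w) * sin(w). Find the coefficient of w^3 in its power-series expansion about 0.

Expand each factor separately, then convolve coefficients.

1/3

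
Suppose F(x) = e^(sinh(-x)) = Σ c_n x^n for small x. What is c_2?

1/2

Substitute the inner expansion into the outer series and collect powers.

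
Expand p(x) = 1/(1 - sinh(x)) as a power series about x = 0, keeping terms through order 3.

7*x^3/6 + x^2 + x + 1

Plug the Maclaurin series of the inner function into that of the outer and collect terms.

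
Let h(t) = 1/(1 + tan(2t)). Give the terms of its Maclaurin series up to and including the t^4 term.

Plug the Maclaurin series of the inner function into that of the outer and collect terms.
h(0) = 1
h′(0) = -2
h′′(0) = 8
h′′′(0) = -64
h^(4)(0) = 640
Then c_k = h^(k)(0)/k! gives each Taylor coefficient.

80*t^4/3 - 32*t^3/3 + 4*t^2 - 2*t + 1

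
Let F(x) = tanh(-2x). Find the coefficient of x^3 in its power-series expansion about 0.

8/3

[x^0] = 0;  [x^1] = -2;  [x^2] = 0;  [x^3] = 8/3.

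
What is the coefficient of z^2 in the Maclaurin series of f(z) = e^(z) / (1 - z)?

Use 1/(1 - r) = Σ r^k on the denominator, then take the Cauchy product.
[z^0] = 1;  [z^1] = 2;  [z^2] = 5/2.
So c_2 = f′′(0)/2! = 5/2.

5/2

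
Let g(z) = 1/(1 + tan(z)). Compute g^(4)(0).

Let u equal the inner series; expand the outer function in u and truncate.
From the series, [z^4] g = 5/3; multiply by 4! = 24 to get 40.

40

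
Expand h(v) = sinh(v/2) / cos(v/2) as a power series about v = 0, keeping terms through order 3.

Invert the denominator's series and multiply.

v^3/12 + v/2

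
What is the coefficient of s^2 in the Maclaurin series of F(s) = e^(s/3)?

F(0) = 1
F′(0) = 1/3
F′′(0) = 1/9
So c_2 = F′′(0)/2! = 1/18.

1/18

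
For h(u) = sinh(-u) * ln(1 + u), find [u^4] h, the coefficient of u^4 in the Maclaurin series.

-1/2

Multiply the two series term by term and collect like powers.
So c_4 = h^(4)(0)/4! = -1/2.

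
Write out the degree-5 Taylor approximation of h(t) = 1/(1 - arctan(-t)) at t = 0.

-t^5/5 + t^4/3 - 2*t^3/3 + t^2 - t + 1

Substitute the inner expansion into the outer series and collect powers.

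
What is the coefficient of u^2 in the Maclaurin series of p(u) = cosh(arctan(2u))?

Let u equal the inner series; expand the outer function in u and truncate.
p(0) = 1
p′(0) = 0
p′′(0) = 4
The Taylor polynomial is Σ p^(k)(0)/k! · u^k.

2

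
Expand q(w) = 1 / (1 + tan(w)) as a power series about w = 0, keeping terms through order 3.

-4*w^3/3 + w^2 - w + 1

Write 1/(1+u) = 1 - u + u^2 - u^3 + ... and substitute the series for u.
q(0) = 1
q′(0) = -1
q′′(0) = 2
q′′′(0) = -8
Dividing each by k! gives the coefficients c_0, ..., c_3.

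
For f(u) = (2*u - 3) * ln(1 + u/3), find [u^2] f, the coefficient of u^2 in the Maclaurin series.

Multiply each power in the prefactor through the base expansion.
f(0) = 0
f′(0) = -1
f′′(0) = 5/3
The Taylor polynomial is Σ f^(k)(0)/k! · u^k.

5/6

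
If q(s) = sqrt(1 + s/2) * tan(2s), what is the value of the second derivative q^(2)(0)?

Take the Cauchy product of the two expansions.
The coefficient of s^2 in the expansion is 1/2, so q′′(0) = 2! * (1/2) = 1.

1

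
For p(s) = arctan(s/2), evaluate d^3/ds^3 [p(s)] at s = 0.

From the series, [s^3] p = -1/24; multiply by 3! = 6 to get -1/4.

-1/4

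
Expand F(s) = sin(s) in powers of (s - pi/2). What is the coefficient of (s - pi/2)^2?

-1/2

F(pi/2) = 1
F′(pi/2) = 0
F′′(pi/2) = -1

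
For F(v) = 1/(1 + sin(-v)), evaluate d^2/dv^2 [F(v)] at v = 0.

Compose series: expand the inner function first, then feed it into the outer expansion.
From the series, [v^2] F = 1; multiply by 2! = 2 to get 2.

2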